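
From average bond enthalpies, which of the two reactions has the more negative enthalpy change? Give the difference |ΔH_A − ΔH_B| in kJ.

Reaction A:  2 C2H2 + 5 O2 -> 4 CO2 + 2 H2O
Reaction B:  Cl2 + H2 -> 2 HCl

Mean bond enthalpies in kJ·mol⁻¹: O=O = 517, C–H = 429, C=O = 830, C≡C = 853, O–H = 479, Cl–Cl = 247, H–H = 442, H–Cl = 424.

Reaction A, by 2390 kJ

Reaction A:
  Bonds broken (reactants):
    C≡C: 2 × 853 = 1706
    C–H: 4 × 429 = 1716
    O=O: 5 × 517 = 2585
    Σ(broken) = 6007 kJ
  Bonds formed (products):
    C=O: 8 × 830 = 6640
    O–H: 4 × 479 = 1916
    Σ(formed) = 8556 kJ
  ΔH_A = 6007 − 8556 = −2549 kJ
Reaction B:
  Bonds broken (reactants):
    Cl–Cl: 1 × 247 = 247
    H–H: 1 × 442 = 442
    Σ(broken) = 689 kJ
  Bonds formed (products):
    H–Cl: 2 × 424 = 848
    Σ(formed) = 848 kJ
  ΔH_B = 689 − 848 = −159 kJ
ΔH_A − ΔH_B = −2390 kJ, so reaction A has the more negative ΔH; |ΔH_A − ΔH_B| = 2390 kJ.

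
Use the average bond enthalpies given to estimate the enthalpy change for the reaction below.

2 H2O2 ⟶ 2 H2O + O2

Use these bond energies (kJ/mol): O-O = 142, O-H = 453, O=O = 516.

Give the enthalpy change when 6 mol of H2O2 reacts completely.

ΔH = −696 kJ

Bonds broken (reactants):
  O-H: 4 × 453 = 1812
  O-O: 2 × 142 = 284
  Σ(broken) = 2096 kJ
Bonds formed (products):
  O-H: 4 × 453 = 1812
  O=O: 1 × 516 = 516
  Σ(formed) = 2328 kJ
ΔH = Σ(broken) − Σ(formed) = 2096 − 2328 = −232 kJ
For 3× the reaction as written: 3 × (−232) = −696 kJ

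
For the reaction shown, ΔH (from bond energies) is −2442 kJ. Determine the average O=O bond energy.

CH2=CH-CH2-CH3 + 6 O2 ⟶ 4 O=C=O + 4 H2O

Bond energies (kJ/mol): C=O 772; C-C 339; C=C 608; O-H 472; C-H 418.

Let D be the O=O bond energy.
Σ(broken) = 2×339 + 8×418 + 1×608 + 6×D = 4630 + 6D
Σ(formed) = 8×772 + 8×472 = 9952
ΔH = Σ(broken) − Σ(formed) = (4630 + 6D) − (9952) = −5322 + 6D
Setting this equal to −2442 kJ gives 6D = 2880, so D = 480 kJ/mol.

D(O=O) ≈ 480 kJ/mol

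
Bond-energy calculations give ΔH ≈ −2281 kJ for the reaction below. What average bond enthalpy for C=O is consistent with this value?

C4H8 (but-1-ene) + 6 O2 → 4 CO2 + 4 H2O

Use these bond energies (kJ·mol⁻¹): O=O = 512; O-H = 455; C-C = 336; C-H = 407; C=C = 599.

D(C=O) ≈ 780 kJ/mol

Let D be the C=O bond energy.
Σ(broken) = 2×336 + 8×407 + 1×599 + 6×512 = 7599
Σ(formed) = 8×D + 8×455 = 3640 + 8D
ΔH = Σ(broken) − Σ(formed) = (7599) − (3640 + 8D) = +3959 − 8D
Setting this equal to −2281 kJ gives 8D = 6240, so D = 780 kJ/mol.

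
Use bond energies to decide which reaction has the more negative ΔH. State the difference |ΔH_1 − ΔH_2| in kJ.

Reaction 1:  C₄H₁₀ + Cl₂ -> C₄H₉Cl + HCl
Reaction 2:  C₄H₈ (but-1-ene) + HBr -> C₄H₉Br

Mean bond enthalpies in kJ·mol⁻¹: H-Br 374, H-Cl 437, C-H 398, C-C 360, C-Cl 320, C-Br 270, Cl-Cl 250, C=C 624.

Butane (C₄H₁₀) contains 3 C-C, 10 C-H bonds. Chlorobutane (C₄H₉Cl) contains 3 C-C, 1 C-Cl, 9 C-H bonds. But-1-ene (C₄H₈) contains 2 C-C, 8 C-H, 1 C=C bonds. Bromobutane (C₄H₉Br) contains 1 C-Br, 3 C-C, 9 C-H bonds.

Reaction 1:
  Bonds broken (reactants):
    C-C: 3 × 360 = 1080
    C-H: 10 × 398 = 3980
    Cl-Cl: 1 × 250 = 250
    Σ(broken) = 5310 kJ
  Bonds formed (products):
    C-C: 3 × 360 = 1080
    C-Cl: 1 × 320 = 320
    C-H: 9 × 398 = 3582
    H-Cl: 1 × 437 = 437
    Σ(formed) = 5419 kJ
  ΔH_1 = 5310 − 5419 = −109 kJ
Reaction 2:
  Bonds broken (reactants):
    C-C: 2 × 360 = 720
    C-H: 8 × 398 = 3184
    C=C: 1 × 624 = 624
    H-Br: 1 × 374 = 374
    Σ(broken) = 4902 kJ
  Bonds formed (products):
    C-Br: 1 × 270 = 270
    C-C: 3 × 360 = 1080
    C-H: 9 × 398 = 3582
    Σ(formed) = 4932 kJ
  ΔH_2 = 4902 − 4932 = −30 kJ
ΔH_1 − ΔH_2 = −79 kJ, so reaction 1 has the more negative ΔH; |ΔH_1 − ΔH_2| = 79 kJ.

Reaction 1, by 79 kJ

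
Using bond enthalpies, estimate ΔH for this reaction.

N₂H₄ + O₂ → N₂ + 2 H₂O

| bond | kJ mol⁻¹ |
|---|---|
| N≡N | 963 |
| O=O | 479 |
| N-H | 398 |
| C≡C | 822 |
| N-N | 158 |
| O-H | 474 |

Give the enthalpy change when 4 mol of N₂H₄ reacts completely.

Bonds broken (reactants):
  N-H: 4 × 398 = 1592
  N-N: 1 × 158 = 158
  O=O: 1 × 479 = 479
  Σ(broken) = 2229 kJ
Bonds formed (products):
  N≡N: 1 × 963 = 963
  O-H: 4 × 474 = 1896
  Σ(formed) = 2859 kJ
ΔH = Σ(broken) − Σ(formed) = 2229 − 2859 = −630 kJ
For 4× the reaction as written: 4 × (−630) = −2520 kJ

ΔH = −2520 kJ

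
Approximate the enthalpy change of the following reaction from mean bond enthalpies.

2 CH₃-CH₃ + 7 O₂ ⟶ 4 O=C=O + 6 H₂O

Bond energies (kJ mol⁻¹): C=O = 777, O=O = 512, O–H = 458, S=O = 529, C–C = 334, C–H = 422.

Bonds broken (reactants):
  C–C: 2 × 334 = 668
  C–H: 12 × 422 = 5064
  O=O: 7 × 512 = 3584
  Σ(broken) = 9316 kJ
Bonds formed (products):
  C=O: 8 × 777 = 6216
  O–H: 12 × 458 = 5496
  Σ(formed) = 11712 kJ
ΔH = Σ(broken) − Σ(formed) = 9316 − 11712 = −2396 kJ

ΔH ≈ −2396 kJ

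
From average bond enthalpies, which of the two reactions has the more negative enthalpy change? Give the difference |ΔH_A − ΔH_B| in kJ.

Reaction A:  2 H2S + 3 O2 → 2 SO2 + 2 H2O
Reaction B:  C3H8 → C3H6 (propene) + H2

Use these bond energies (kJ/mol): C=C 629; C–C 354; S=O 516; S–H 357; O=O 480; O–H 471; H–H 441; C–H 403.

Reaction A:
  Bonds broken (reactants):
    O=O: 3 × 480 = 1440
    S–H: 4 × 357 = 1428
    Σ(broken) = 2868 kJ
  Bonds formed (products):
    O–H: 4 × 471 = 1884
    S=O: 4 × 516 = 2064
    Σ(formed) = 3948 kJ
  ΔH_A = 2868 − 3948 = −1080 kJ
Reaction B:
  Bonds broken (reactants):
    C–C: 2 × 354 = 708
    C–H: 8 × 403 = 3224
    Σ(broken) = 3932 kJ
  Bonds formed (products):
    C–C: 1 × 354 = 354
    C–H: 6 × 403 = 2418
    C=C: 1 × 629 = 629
    H–H: 1 × 441 = 441
    Σ(formed) = 3842 kJ
  ΔH_B = 3932 − 3842 = +90 kJ
ΔH_A − ΔH_B = −1170 kJ, so reaction A has the more negative ΔH; |ΔH_A − ΔH_B| = 1170 kJ.

Reaction A, by 1170 kJ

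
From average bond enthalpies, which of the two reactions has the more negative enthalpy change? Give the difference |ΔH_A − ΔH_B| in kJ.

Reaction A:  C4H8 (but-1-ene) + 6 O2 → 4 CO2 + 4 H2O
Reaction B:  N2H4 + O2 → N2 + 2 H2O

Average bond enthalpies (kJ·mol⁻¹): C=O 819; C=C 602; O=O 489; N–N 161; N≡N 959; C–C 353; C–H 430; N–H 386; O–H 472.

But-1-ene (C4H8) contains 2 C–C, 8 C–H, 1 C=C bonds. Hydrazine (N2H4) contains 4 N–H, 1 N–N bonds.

Reaction A, by 1993 kJ

Reaction A:
  Bonds broken (reactants):
    C–C: 2 × 353 = 706
    C–H: 8 × 430 = 3440
    C=C: 1 × 602 = 602
    O=O: 6 × 489 = 2934
    Σ(broken) = 7682 kJ
  Bonds formed (products):
    C=O: 8 × 819 = 6552
    O–H: 8 × 472 = 3776
    Σ(formed) = 10328 kJ
  ΔH_A = 7682 − 10328 = −2646 kJ
Reaction B:
  Bonds broken (reactants):
    N–H: 4 × 386 = 1544
    N–N: 1 × 161 = 161
    O=O: 1 × 489 = 489
    Σ(broken) = 2194 kJ
  Bonds formed (products):
    N≡N: 1 × 959 = 959
    O–H: 4 × 472 = 1888
    Σ(formed) = 2847 kJ
  ΔH_B = 2194 − 2847 = −653 kJ
ΔH_A − ΔH_B = −1993 kJ, so reaction A has the more negative ΔH; |ΔH_A − ΔH_B| = 1993 kJ.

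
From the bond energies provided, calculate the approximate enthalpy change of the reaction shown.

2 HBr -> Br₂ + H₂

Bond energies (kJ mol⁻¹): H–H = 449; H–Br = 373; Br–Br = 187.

Bonds broken (reactants):
  H–Br: 2 × 373 = 746
  Σ(broken) = 746 kJ
Bonds formed (products):
  Br–Br: 1 × 187 = 187
  H–H: 1 × 449 = 449
  Σ(formed) = 636 kJ
ΔH = Σ(broken) − Σ(formed) = 746 − 636 = +110 kJ

ΔH ≈ +110 kJ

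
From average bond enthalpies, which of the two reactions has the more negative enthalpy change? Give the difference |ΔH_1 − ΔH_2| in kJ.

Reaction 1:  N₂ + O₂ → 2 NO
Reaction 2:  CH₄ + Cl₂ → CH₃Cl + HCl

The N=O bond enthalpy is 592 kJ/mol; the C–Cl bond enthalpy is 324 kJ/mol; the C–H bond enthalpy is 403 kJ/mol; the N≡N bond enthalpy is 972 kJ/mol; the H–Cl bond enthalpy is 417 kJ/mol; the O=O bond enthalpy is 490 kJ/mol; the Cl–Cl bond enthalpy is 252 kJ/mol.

Reaction 1:
  Bonds broken (reactants):
    N≡N: 1 × 972 = 972
    O=O: 1 × 490 = 490
    Σ(broken) = 1462 kJ
  Bonds formed (products):
    N=O: 2 × 592 = 1184
    Σ(formed) = 1184 kJ
  ΔH_1 = 1462 − 1184 = +278 kJ
Reaction 2:
  Bonds broken (reactants):
    C–H: 4 × 403 = 1612
    Cl–Cl: 1 × 252 = 252
    Σ(broken) = 1864 kJ
  Bonds formed (products):
    C–Cl: 1 × 324 = 324
    C–H: 3 × 403 = 1209
    H–Cl: 1 × 417 = 417
    Σ(formed) = 1950 kJ
  ΔH_2 = 1864 − 1950 = −86 kJ
ΔH_1 − ΔH_2 = +364 kJ, so reaction 2 has the more negative ΔH; |ΔH_1 − ΔH_2| = 364 kJ.

Reaction 2, by 364 kJ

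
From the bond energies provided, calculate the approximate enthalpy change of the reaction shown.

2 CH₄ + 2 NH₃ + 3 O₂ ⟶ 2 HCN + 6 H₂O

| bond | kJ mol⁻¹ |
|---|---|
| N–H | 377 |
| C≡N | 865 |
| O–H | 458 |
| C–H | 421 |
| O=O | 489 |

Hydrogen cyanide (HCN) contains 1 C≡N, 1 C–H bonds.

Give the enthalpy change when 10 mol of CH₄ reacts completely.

ΔH = −4855 kJ

Bonds broken (reactants):
  C–H: 8 × 421 = 3368
  N–H: 6 × 377 = 2262
  O=O: 3 × 489 = 1467
  Σ(broken) = 7097 kJ
Bonds formed (products):
  C≡N: 2 × 865 = 1730
  C–H: 2 × 421 = 842
  O–H: 12 × 458 = 5496
  Σ(formed) = 8068 kJ
ΔH = Σ(broken) − Σ(formed) = 7097 − 8068 = −971 kJ
For 5× the reaction as written: 5 × (−971) = −4855 kJ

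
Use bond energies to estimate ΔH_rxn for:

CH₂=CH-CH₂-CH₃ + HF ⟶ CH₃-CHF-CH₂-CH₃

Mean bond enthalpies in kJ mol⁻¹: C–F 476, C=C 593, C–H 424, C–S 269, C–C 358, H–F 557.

Bonds broken (reactants):
  C–C: 2 × 358 = 716
  C–H: 8 × 424 = 3392
  C=C: 1 × 593 = 593
  H–F: 1 × 557 = 557
  Σ(broken) = 5258 kJ
Bonds formed (products):
  C–C: 3 × 358 = 1074
  C–F: 1 × 476 = 476
  C–H: 9 × 424 = 3816
  Σ(formed) = 5366 kJ
ΔH = Σ(broken) − Σ(formed) = 5258 − 5366 = −108 kJ

ΔH ≈ −108 kJ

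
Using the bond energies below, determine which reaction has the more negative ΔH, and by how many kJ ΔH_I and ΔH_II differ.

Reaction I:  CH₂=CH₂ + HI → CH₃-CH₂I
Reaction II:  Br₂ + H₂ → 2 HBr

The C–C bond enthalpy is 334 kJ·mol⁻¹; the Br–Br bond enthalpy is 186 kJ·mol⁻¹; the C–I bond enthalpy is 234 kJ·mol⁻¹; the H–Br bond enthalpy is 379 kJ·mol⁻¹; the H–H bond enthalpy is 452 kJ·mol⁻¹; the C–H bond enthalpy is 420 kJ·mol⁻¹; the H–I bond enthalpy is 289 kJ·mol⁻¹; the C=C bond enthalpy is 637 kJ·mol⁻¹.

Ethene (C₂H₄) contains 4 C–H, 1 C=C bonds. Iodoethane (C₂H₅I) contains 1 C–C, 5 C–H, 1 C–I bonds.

Reaction I:
  Bonds broken (reactants):
    C–H: 4 × 420 = 1680
    C=C: 1 × 637 = 637
    H–I: 1 × 289 = 289
    Σ(broken) = 2606 kJ
  Bonds formed (products):
    C–C: 1 × 334 = 334
    C–H: 5 × 420 = 2100
    C–I: 1 × 234 = 234
    Σ(formed) = 2668 kJ
  ΔH_I = 2606 − 2668 = −62 kJ
Reaction II:
  Bonds broken (reactants):
    Br–Br: 1 × 186 = 186
    H–H: 1 × 452 = 452
    Σ(broken) = 638 kJ
  Bonds formed (products):
    H–Br: 2 × 379 = 758
    Σ(formed) = 758 kJ
  ΔH_II = 638 − 758 = −120 kJ
ΔH_I − ΔH_II = +58 kJ, so reaction II has the more negative ΔH; |ΔH_I − ΔH_II| = 58 kJ.

Reaction II, by 58 kJ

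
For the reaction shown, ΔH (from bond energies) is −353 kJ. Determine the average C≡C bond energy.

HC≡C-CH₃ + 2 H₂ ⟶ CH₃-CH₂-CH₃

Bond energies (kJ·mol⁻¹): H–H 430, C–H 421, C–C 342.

D(C≡C) ≈ 813 kJ/mol

Let D be the C≡C bond energy.
Σ(broken) = 1×D + 1×342 + 4×421 + 2×430 = 2886 + D
Σ(formed) = 2×342 + 8×421 = 4052
ΔH = Σ(broken) − Σ(formed) = (2886 + D) − (4052) = −1166 + D
Setting this equal to −353 kJ gives D = 813 kJ/mol.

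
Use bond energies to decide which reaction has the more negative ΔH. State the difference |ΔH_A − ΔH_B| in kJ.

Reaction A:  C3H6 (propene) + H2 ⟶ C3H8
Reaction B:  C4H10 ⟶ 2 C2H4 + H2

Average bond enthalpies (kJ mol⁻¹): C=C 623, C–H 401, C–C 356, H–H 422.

Reaction A, by 315 kJ

Reaction A:
  Bonds broken (reactants):
    C–C: 1 × 356 = 356
    C–H: 6 × 401 = 2406
    C=C: 1 × 623 = 623
    H–H: 1 × 422 = 422
    Σ(broken) = 3807 kJ
  Bonds formed (products):
    C–C: 2 × 356 = 712
    C–H: 8 × 401 = 3208
    Σ(formed) = 3920 kJ
  ΔH_A = 3807 − 3920 = −113 kJ
Reaction B:
  Bonds broken (reactants):
    C–C: 3 × 356 = 1068
    C–H: 10 × 401 = 4010
    Σ(broken) = 5078 kJ
  Bonds formed (products):
    C–H: 8 × 401 = 3208
    C=C: 2 × 623 = 1246
    H–H: 1 × 422 = 422
    Σ(formed) = 4876 kJ
  ΔH_B = 5078 − 4876 = +202 kJ
ΔH_A − ΔH_B = −315 kJ, so reaction A has the more negative ΔH; |ΔH_A − ΔH_B| = 315 kJ.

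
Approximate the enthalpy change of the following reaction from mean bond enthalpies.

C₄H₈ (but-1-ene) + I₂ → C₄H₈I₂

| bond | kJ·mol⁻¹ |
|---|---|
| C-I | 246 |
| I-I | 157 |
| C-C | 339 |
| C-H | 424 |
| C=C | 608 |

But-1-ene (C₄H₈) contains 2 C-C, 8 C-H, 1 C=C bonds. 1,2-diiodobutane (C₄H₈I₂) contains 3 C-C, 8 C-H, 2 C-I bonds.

Bonds broken (reactants):
  C-C: 2 × 339 = 678
  C-H: 8 × 424 = 3392
  C=C: 1 × 608 = 608
  I-I: 1 × 157 = 157
  Σ(broken) = 4835 kJ
Bonds formed (products):
  C-C: 3 × 339 = 1017
  C-H: 8 × 424 = 3392
  C-I: 2 × 246 = 492
  Σ(formed) = 4901 kJ
ΔH = Σ(broken) − Σ(formed) = 4835 − 4901 = −66 kJ

ΔH ≈ −66 kJ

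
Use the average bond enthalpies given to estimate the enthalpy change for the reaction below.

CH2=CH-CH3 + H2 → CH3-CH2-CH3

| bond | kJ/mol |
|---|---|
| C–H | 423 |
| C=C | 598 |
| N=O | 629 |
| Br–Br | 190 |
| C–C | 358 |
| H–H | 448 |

Bonds broken (reactants):
  C–C: 1 × 358 = 358
  C–H: 6 × 423 = 2538
  C=C: 1 × 598 = 598
  H–H: 1 × 448 = 448
  Σ(broken) = 3942 kJ
Bonds formed (products):
  C–C: 2 × 358 = 716
  C–H: 8 × 423 = 3384
  Σ(formed) = 4100 kJ
ΔH = Σ(broken) − Σ(formed) = 3942 − 4100 = −158 kJ

ΔH ≈ −158 kJ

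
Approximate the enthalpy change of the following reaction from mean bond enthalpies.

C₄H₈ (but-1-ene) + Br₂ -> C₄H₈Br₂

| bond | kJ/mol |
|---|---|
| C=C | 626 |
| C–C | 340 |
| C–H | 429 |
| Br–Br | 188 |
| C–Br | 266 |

Bonds broken (reactants):
  Br–Br: 1 × 188 = 188
  C–C: 2 × 340 = 680
  C–H: 8 × 429 = 3432
  C=C: 1 × 626 = 626
  Σ(broken) = 4926 kJ
Bonds formed (products):
  C–Br: 2 × 266 = 532
  C–C: 3 × 340 = 1020
  C–H: 8 × 429 = 3432
  Σ(formed) = 4984 kJ
ΔH = Σ(broken) − Σ(formed) = 4926 − 4984 = −58 kJ

ΔH ≈ −58 kJ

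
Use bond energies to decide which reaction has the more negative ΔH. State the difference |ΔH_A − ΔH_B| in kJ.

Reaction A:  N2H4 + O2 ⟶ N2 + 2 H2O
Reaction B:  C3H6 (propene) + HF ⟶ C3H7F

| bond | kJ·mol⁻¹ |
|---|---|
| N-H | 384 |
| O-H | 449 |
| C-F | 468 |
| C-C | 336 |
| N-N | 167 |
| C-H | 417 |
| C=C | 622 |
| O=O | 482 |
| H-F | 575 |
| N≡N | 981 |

Reaction A, by 568 kJ

Reaction A:
  Bonds broken (reactants):
    N-H: 4 × 384 = 1536
    N-N: 1 × 167 = 167
    O=O: 1 × 482 = 482
    Σ(broken) = 2185 kJ
  Bonds formed (products):
    N≡N: 1 × 981 = 981
    O-H: 4 × 449 = 1796
    Σ(formed) = 2777 kJ
  ΔH_A = 2185 − 2777 = −592 kJ
Reaction B:
  Bonds broken (reactants):
    C-C: 1 × 336 = 336
    C-H: 6 × 417 = 2502
    C=C: 1 × 622 = 622
    H-F: 1 × 575 = 575
    Σ(broken) = 4035 kJ
  Bonds formed (products):
    C-C: 2 × 336 = 672
    C-F: 1 × 468 = 468
    C-H: 7 × 417 = 2919
    Σ(formed) = 4059 kJ
  ΔH_B = 4035 − 4059 = −24 kJ
ΔH_A − ΔH_B = −568 kJ, so reaction A has the more negative ΔH; |ΔH_A − ΔH_B| = 568 kJ.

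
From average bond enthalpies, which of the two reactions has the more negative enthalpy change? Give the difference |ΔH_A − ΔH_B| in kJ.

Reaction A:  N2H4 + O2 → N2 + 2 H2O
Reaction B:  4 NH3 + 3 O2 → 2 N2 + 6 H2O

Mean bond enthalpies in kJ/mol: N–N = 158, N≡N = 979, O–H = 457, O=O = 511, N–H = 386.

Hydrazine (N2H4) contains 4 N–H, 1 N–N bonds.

Reaction B, by 683 kJ

Reaction A:
  Bonds broken (reactants):
    N–H: 4 × 386 = 1544
    N–N: 1 × 158 = 158
    O=O: 1 × 511 = 511
    Σ(broken) = 2213 kJ
  Bonds formed (products):
    N≡N: 1 × 979 = 979
    O–H: 4 × 457 = 1828
    Σ(formed) = 2807 kJ
  ΔH_A = 2213 − 2807 = −594 kJ
Reaction B:
  Bonds broken (reactants):
    N–H: 12 × 386 = 4632
    O=O: 3 × 511 = 1533
    Σ(broken) = 6165 kJ
  Bonds formed (products):
    N≡N: 2 × 979 = 1958
    O–H: 12 × 457 = 5484
    Σ(formed) = 7442 kJ
  ΔH_B = 6165 − 7442 = −1277 kJ
ΔH_A − ΔH_B = +683 kJ, so reaction B has the more negative ΔH; |ΔH_A − ΔH_B| = 683 kJ.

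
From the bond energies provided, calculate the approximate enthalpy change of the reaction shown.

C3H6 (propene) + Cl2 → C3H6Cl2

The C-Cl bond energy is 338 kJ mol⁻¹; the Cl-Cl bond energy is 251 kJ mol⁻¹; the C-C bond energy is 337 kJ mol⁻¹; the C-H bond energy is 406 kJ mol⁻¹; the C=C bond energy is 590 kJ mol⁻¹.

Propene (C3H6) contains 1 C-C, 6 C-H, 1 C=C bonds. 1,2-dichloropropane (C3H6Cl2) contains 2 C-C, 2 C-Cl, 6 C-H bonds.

ΔH ≈ −172 kJ

Bonds broken (reactants):
  C-C: 1 × 337 = 337
  C-H: 6 × 406 = 2436
  C=C: 1 × 590 = 590
  Cl-Cl: 1 × 251 = 251
  Σ(broken) = 3614 kJ
Bonds formed (products):
  C-C: 2 × 337 = 674
  C-Cl: 2 × 338 = 676
  C-H: 6 × 406 = 2436
  Σ(formed) = 3786 kJ
ΔH = Σ(broken) − Σ(formed) = 3614 − 3786 = −172 kJ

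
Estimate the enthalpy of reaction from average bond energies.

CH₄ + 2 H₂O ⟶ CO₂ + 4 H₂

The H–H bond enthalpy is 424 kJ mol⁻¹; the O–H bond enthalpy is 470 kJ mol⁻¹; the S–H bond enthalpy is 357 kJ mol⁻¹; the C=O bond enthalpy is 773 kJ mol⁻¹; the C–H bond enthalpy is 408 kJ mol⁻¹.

ΔH ≈ +270 kJ

Bonds broken (reactants):
  C–H: 4 × 408 = 1632
  O–H: 4 × 470 = 1880
  Σ(broken) = 3512 kJ
Bonds formed (products):
  C=O: 2 × 773 = 1546
  H–H: 4 × 424 = 1696
  Σ(formed) = 3242 kJ
ΔH = Σ(broken) − Σ(formed) = 3512 − 3242 = +270 kJ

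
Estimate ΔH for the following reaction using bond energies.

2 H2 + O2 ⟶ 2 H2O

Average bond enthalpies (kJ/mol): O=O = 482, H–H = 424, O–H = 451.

ΔH ≈ −474 kJ

Bonds broken (reactants):
  H–H: 2 × 424 = 848
  O=O: 1 × 482 = 482
  Σ(broken) = 1330 kJ
Bonds formed (products):
  O–H: 4 × 451 = 1804
  Σ(formed) = 1804 kJ
ΔH = Σ(broken) − Σ(formed) = 1330 − 1804 = −474 kJ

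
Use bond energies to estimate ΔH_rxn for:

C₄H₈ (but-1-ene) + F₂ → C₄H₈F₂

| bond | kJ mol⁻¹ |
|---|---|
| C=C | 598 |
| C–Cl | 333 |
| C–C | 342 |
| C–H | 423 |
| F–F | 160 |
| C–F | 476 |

Bonds broken (reactants):
  C–C: 2 × 342 = 684
  C–H: 8 × 423 = 3384
  C=C: 1 × 598 = 598
  F–F: 1 × 160 = 160
  Σ(broken) = 4826 kJ
Bonds formed (products):
  C–C: 3 × 342 = 1026
  C–F: 2 × 476 = 952
  C–H: 8 × 423 = 3384
  Σ(formed) = 5362 kJ
ΔH = Σ(broken) − Σ(formed) = 4826 − 5362 = −536 kJ

ΔH ≈ −536 kJ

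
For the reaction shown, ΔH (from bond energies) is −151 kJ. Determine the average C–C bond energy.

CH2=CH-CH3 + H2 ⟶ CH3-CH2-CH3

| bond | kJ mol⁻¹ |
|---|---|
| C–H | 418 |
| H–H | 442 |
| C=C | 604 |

Let D be the C–C bond energy.
Σ(broken) = 1×D + 6×418 + 1×604 + 1×442 = 3554 + D
Σ(formed) = 2×D + 8×418 = 3344 + 2D
ΔH = Σ(broken) − Σ(formed) = (3554 + D) − (3344 + 2D) = +210 − D
Setting this equal to −151 kJ gives D = 361 kJ/mol.

D(C–C) ≈ 361 kJ/mol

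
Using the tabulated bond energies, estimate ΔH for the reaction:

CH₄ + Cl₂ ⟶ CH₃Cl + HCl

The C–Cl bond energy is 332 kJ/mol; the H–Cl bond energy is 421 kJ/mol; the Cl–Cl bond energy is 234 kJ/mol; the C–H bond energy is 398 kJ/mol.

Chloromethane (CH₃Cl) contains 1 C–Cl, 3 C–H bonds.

ΔH ≈ −121 kJ

Bonds broken (reactants):
  C–H: 4 × 398 = 1592
  Cl–Cl: 1 × 234 = 234
  Σ(broken) = 1826 kJ
Bonds formed (products):
  C–Cl: 1 × 332 = 332
  C–H: 3 × 398 = 1194
  H–Cl: 1 × 421 = 421
  Σ(formed) = 1947 kJ
ΔH = Σ(broken) − Σ(formed) = 1826 − 1947 = −121 kJ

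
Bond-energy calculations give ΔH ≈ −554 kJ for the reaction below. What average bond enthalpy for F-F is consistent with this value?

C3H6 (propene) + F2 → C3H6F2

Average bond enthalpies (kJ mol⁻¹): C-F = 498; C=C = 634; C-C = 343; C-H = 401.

Let D be the F-F bond energy.
Σ(broken) = 1×343 + 6×401 + 1×634 + 1×D = 3383 + D
Σ(formed) = 2×343 + 2×498 + 6×401 = 4088
ΔH = Σ(broken) − Σ(formed) = (3383 + D) − (4088) = −705 + D
Setting this equal to −554 kJ gives D = 151 kJ/mol.

D(F-F) ≈ 151 kJ/mol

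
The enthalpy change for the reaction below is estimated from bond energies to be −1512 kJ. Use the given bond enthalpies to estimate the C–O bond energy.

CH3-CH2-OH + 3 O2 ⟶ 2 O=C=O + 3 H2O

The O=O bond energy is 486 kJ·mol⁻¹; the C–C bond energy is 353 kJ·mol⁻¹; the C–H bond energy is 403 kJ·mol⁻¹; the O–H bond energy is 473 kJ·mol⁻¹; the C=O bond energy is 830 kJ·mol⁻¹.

D(C–O) ≈ 347 kJ/mol

Let D be the C–O bond energy.
Σ(broken) = 1×353 + 5×403 + 1×D + 1×473 + 3×486 = 4299 + D
Σ(formed) = 4×830 + 6×473 = 6158
ΔH = Σ(broken) − Σ(formed) = (4299 + D) − (6158) = −1859 + D
Setting this equal to −1512 kJ gives D = 347 kJ/mol.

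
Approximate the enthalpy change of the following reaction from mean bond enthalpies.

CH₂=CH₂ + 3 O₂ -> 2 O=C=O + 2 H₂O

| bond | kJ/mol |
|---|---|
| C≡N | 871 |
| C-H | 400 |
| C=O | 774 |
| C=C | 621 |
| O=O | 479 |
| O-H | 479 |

ΔH ≈ −1354 kJ

Bonds broken (reactants):
  C-H: 4 × 400 = 1600
  C=C: 1 × 621 = 621
  O=O: 3 × 479 = 1437
  Σ(broken) = 3658 kJ
Bonds formed (products):
  C=O: 4 × 774 = 3096
  O-H: 4 × 479 = 1916
  Σ(formed) = 5012 kJ
ΔH = Σ(broken) − Σ(formed) = 3658 − 5012 = −1354 kJ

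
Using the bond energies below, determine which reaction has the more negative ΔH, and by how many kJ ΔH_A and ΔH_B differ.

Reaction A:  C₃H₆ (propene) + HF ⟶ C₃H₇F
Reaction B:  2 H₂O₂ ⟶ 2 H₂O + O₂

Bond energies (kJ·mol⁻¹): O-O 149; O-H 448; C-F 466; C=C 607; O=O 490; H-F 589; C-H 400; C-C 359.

Reaction B, by 163 kJ

Reaction A:
  Bonds broken (reactants):
    C-C: 1 × 359 = 359
    C-H: 6 × 400 = 2400
    C=C: 1 × 607 = 607
    H-F: 1 × 589 = 589
    Σ(broken) = 3955 kJ
  Bonds formed (products):
    C-C: 2 × 359 = 718
    C-F: 1 × 466 = 466
    C-H: 7 × 400 = 2800
    Σ(formed) = 3984 kJ
  ΔH_A = 3955 − 3984 = −29 kJ
Reaction B:
  Bonds broken (reactants):
    O-H: 4 × 448 = 1792
    O-O: 2 × 149 = 298
    Σ(broken) = 2090 kJ
  Bonds formed (products):
    O-H: 4 × 448 = 1792
    O=O: 1 × 490 = 490
    Σ(formed) = 2282 kJ
  ΔH_B = 2090 − 2282 = −192 kJ
ΔH_A − ΔH_B = +163 kJ, so reaction B has the more negative ΔH; |ΔH_A − ΔH_B| = 163 kJ.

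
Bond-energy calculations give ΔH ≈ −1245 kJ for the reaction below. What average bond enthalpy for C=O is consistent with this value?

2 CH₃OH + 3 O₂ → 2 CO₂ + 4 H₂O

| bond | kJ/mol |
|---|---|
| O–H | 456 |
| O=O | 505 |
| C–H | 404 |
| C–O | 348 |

D(C=O) ≈ 786 kJ/mol

Let D be the C=O bond energy.
Σ(broken) = 6×404 + 2×348 + 2×456 + 3×505 = 5547
Σ(formed) = 4×D + 8×456 = 3648 + 4D
ΔH = Σ(broken) − Σ(formed) = (5547) − (3648 + 4D) = +1899 − 4D
Setting this equal to −1245 kJ gives 4D = 3144, so D = 786 kJ/mol.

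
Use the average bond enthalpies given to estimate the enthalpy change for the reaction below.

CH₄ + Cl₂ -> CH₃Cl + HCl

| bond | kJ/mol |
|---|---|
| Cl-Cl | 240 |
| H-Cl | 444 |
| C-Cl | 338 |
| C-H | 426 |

ΔH ≈ −116 kJ

Bonds broken (reactants):
  C-H: 4 × 426 = 1704
  Cl-Cl: 1 × 240 = 240
  Σ(broken) = 1944 kJ
Bonds formed (products):
  C-Cl: 1 × 338 = 338
  C-H: 3 × 426 = 1278
  H-Cl: 1 × 444 = 444
  Σ(formed) = 2060 kJ
ΔH = Σ(broken) − Σ(formed) = 1944 − 2060 = −116 kJ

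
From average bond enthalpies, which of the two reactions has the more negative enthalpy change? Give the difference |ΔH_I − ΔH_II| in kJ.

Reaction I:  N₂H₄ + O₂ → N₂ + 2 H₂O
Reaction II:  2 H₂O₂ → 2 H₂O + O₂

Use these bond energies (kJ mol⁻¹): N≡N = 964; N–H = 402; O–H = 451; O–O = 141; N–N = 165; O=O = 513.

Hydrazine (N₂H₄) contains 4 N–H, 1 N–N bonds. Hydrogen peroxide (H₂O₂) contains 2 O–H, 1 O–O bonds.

Reaction I:
  Bonds broken (reactants):
    N–H: 4 × 402 = 1608
    N–N: 1 × 165 = 165
    O=O: 1 × 513 = 513
    Σ(broken) = 2286 kJ
  Bonds formed (products):
    N≡N: 1 × 964 = 964
    O–H: 4 × 451 = 1804
    Σ(formed) = 2768 kJ
  ΔH_I = 2286 − 2768 = −482 kJ
Reaction II:
  Bonds broken (reactants):
    O–H: 4 × 451 = 1804
    O–O: 2 × 141 = 282
    Σ(broken) = 2086 kJ
  Bonds formed (products):
    O–H: 4 × 451 = 1804
    O=O: 1 × 513 = 513
    Σ(formed) = 2317 kJ
  ΔH_II = 2086 − 2317 = −231 kJ
ΔH_I − ΔH_II = −251 kJ, so reaction I has the more negative ΔH; |ΔH_I − ΔH_II| = 251 kJ.

Reaction I, by 251 kJ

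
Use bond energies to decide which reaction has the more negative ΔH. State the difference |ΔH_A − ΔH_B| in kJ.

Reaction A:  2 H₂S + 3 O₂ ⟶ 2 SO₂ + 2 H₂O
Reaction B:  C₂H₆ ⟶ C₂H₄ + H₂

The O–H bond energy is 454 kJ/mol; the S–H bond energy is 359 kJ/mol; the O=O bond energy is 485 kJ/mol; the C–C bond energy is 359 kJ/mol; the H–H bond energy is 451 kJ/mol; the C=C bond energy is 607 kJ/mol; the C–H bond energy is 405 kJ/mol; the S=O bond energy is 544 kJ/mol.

Reaction A, by 1212 kJ

Reaction A:
  Bonds broken (reactants):
    O=O: 3 × 485 = 1455
    S–H: 4 × 359 = 1436
    Σ(broken) = 2891 kJ
  Bonds formed (products):
    O–H: 4 × 454 = 1816
    S=O: 4 × 544 = 2176
    Σ(formed) = 3992 kJ
  ΔH_A = 2891 − 3992 = −1101 kJ
Reaction B:
  Bonds broken (reactants):
    C–C: 1 × 359 = 359
    C–H: 6 × 405 = 2430
    Σ(broken) = 2789 kJ
  Bonds formed (products):
    C–H: 4 × 405 = 1620
    C=C: 1 × 607 = 607
    H–H: 1 × 451 = 451
    Σ(formed) = 2678 kJ
  ΔH_B = 2789 − 2678 = +111 kJ
ΔH_A − ΔH_B = −1212 kJ, so reaction A has the more negative ΔH; |ΔH_A − ΔH_B| = 1212 kJ.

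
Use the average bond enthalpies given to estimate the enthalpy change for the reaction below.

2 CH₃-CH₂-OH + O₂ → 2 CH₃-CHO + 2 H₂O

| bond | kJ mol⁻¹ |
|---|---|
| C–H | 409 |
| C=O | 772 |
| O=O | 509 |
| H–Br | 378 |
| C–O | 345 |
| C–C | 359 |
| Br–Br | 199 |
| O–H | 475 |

Bonds broken (reactants):
  C–C: 2 × 359 = 718
  C–H: 10 × 409 = 4090
  C–O: 2 × 345 = 690
  O–H: 2 × 475 = 950
  O=O: 1 × 509 = 509
  Σ(broken) = 6957 kJ
Bonds formed (products):
  C–C: 2 × 359 = 718
  C–H: 8 × 409 = 3272
  C=O: 2 × 772 = 1544
  O–H: 4 × 475 = 1900
  Σ(formed) = 7434 kJ
ΔH = Σ(broken) − Σ(formed) = 6957 − 7434 = −477 kJ

ΔH ≈ −477 kJ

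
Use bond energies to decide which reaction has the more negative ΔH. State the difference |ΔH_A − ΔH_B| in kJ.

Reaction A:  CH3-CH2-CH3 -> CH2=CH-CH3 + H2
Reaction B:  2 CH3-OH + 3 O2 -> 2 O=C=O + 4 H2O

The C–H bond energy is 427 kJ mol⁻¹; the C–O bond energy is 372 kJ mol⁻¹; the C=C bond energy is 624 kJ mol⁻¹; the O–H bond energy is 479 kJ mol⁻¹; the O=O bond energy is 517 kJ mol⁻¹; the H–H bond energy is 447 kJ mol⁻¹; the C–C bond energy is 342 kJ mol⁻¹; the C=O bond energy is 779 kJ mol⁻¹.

Reaction A:
  Bonds broken (reactants):
    C–C: 2 × 342 = 684
    C–H: 8 × 427 = 3416
    Σ(broken) = 4100 kJ
  Bonds formed (products):
    C–C: 1 × 342 = 342
    C–H: 6 × 427 = 2562
    C=C: 1 × 624 = 624
    H–H: 1 × 447 = 447
    Σ(formed) = 3975 kJ
  ΔH_A = 4100 − 3975 = +125 kJ
Reaction B:
  Bonds broken (reactants):
    C–H: 6 × 427 = 2562
    C–O: 2 × 372 = 744
    O–H: 2 × 479 = 958
    O=O: 3 × 517 = 1551
    Σ(broken) = 5815 kJ
  Bonds formed (products):
    C=O: 4 × 779 = 3116
    O–H: 8 × 479 = 3832
    Σ(formed) = 6948 kJ
  ΔH_B = 5815 − 6948 = −1133 kJ
ΔH_A − ΔH_B = +1258 kJ, so reaction B has the more negative ΔH; |ΔH_A − ΔH_B| = 1258 kJ.

Reaction B, by 1258 kJ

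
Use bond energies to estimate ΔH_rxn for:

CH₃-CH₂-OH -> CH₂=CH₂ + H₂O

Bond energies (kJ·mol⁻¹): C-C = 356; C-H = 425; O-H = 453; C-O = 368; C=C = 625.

Bonds broken (reactants):
  C-C: 1 × 356 = 356
  C-H: 5 × 425 = 2125
  C-O: 1 × 368 = 368
  O-H: 1 × 453 = 453
  Σ(broken) = 3302 kJ
Bonds formed (products):
  C-H: 4 × 425 = 1700
  C=C: 1 × 625 = 625
  O-H: 2 × 453 = 906
  Σ(formed) = 3231 kJ
ΔH = Σ(broken) − Σ(formed) = 3302 − 3231 = +71 kJ

ΔH ≈ +71 kJ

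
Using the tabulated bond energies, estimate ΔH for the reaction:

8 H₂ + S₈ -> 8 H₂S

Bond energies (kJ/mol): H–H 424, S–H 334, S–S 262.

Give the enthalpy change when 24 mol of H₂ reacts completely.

ΔH = +432 kJ

Bonds broken (reactants):
  H–H: 8 × 424 = 3392
  S–S: 8 × 262 = 2096
  Σ(broken) = 5488 kJ
Bonds formed (products):
  S–H: 16 × 334 = 5344
  Σ(formed) = 5344 kJ
ΔH = Σ(broken) − Σ(formed) = 5488 − 5344 = +144 kJ
For 3× the reaction as written: 3 × (+144) = +432 kJ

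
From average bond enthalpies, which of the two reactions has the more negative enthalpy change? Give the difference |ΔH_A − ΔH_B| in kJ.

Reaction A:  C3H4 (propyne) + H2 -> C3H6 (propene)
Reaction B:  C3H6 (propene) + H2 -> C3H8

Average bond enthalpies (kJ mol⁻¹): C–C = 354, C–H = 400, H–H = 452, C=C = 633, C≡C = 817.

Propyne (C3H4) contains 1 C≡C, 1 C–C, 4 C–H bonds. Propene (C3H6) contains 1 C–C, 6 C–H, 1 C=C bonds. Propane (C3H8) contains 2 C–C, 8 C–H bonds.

Reaction A:
  Bonds broken (reactants):
    C≡C: 1 × 817 = 817
    C–C: 1 × 354 = 354
    C–H: 4 × 400 = 1600
    H–H: 1 × 452 = 452
    Σ(broken) = 3223 kJ
  Bonds formed (products):
    C–C: 1 × 354 = 354
    C–H: 6 × 400 = 2400
    C=C: 1 × 633 = 633
    Σ(formed) = 3387 kJ
  ΔH_A = 3223 − 3387 = −164 kJ
Reaction B:
  Bonds broken (reactants):
    C–C: 1 × 354 = 354
    C–H: 6 × 400 = 2400
    C=C: 1 × 633 = 633
    H–H: 1 × 452 = 452
    Σ(broken) = 3839 kJ
  Bonds formed (products):
    C–C: 2 × 354 = 708
    C–H: 8 × 400 = 3200
    Σ(formed) = 3908 kJ
  ΔH_B = 3839 − 3908 = −69 kJ
ΔH_A − ΔH_B = −95 kJ, so reaction A has the more negative ΔH; |ΔH_A − ΔH_B| = 95 kJ.

Reaction A, by 95 kJ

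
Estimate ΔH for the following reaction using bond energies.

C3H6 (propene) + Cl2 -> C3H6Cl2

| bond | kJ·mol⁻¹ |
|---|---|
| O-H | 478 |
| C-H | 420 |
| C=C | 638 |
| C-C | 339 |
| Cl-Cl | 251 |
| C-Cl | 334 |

ΔH ≈ −118 kJ

Bonds broken (reactants):
  C-C: 1 × 339 = 339
  C-H: 6 × 420 = 2520
  C=C: 1 × 638 = 638
  Cl-Cl: 1 × 251 = 251
  Σ(broken) = 3748 kJ
Bonds formed (products):
  C-C: 2 × 339 = 678
  C-Cl: 2 × 334 = 668
  C-H: 6 × 420 = 2520
  Σ(formed) = 3866 kJ
ΔH = Σ(broken) − Σ(formed) = 3748 − 3866 = −118 kJ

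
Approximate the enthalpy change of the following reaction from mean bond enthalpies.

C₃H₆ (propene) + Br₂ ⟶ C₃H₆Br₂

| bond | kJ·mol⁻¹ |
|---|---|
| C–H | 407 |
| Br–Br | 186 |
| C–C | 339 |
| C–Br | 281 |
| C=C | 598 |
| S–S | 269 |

Bonds broken (reactants):
  Br–Br: 1 × 186 = 186
  C–C: 1 × 339 = 339
  C–H: 6 × 407 = 2442
  C=C: 1 × 598 = 598
  Σ(broken) = 3565 kJ
Bonds formed (products):
  C–Br: 2 × 281 = 562
  C–C: 2 × 339 = 678
  C–H: 6 × 407 = 2442
  Σ(formed) = 3682 kJ
ΔH = Σ(broken) − Σ(formed) = 3565 − 3682 = −117 kJ

ΔH ≈ −117 kJ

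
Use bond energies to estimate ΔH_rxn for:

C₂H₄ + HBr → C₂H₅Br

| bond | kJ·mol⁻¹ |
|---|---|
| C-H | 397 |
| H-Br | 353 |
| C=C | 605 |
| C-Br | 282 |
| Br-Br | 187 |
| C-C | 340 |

Bonds broken (reactants):
  C-H: 4 × 397 = 1588
  C=C: 1 × 605 = 605
  H-Br: 1 × 353 = 353
  Σ(broken) = 2546 kJ
Bonds formed (products):
  C-Br: 1 × 282 = 282
  C-C: 1 × 340 = 340
  C-H: 5 × 397 = 1985
  Σ(formed) = 2607 kJ
ΔH = Σ(broken) − Σ(formed) = 2546 − 2607 = −61 kJ

ΔH ≈ −61 kJ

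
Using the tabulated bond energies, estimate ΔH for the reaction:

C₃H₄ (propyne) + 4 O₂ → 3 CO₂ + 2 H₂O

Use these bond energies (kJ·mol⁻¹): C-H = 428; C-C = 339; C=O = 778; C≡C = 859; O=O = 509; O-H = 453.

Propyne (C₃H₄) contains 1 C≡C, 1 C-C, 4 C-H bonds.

ΔH ≈ −1534 kJ

Bonds broken (reactants):
  C≡C: 1 × 859 = 859
  C-C: 1 × 339 = 339
  C-H: 4 × 428 = 1712
  O=O: 4 × 509 = 2036
  Σ(broken) = 4946 kJ
Bonds formed (products):
  C=O: 6 × 778 = 4668
  O-H: 4 × 453 = 1812
  Σ(formed) = 6480 kJ
ΔH = Σ(broken) − Σ(formed) = 4946 − 6480 = −1534 kJ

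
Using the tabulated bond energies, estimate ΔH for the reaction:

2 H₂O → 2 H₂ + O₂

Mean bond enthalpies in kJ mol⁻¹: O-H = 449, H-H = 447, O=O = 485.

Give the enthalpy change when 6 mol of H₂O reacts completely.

ΔH = +1251 kJ

Bonds broken (reactants):
  O-H: 4 × 449 = 1796
  Σ(broken) = 1796 kJ
Bonds formed (products):
  H-H: 2 × 447 = 894
  O=O: 1 × 485 = 485
  Σ(formed) = 1379 kJ
ΔH = Σ(broken) − Σ(formed) = 1796 − 1379 = +417 kJ
For 3× the reaction as written: 3 × (+417) = +1251 kJ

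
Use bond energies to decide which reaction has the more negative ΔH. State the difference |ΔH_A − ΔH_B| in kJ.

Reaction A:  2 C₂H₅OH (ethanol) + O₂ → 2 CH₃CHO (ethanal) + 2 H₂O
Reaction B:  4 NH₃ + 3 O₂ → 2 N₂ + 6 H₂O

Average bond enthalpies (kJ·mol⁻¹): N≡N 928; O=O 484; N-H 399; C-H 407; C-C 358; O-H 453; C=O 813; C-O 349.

Reaction A:
  Bonds broken (reactants):
    C-C: 2 × 358 = 716
    C-H: 10 × 407 = 4070
    C-O: 2 × 349 = 698
    O-H: 2 × 453 = 906
    O=O: 1 × 484 = 484
    Σ(broken) = 6874 kJ
  Bonds formed (products):
    C-C: 2 × 358 = 716
    C-H: 8 × 407 = 3256
    C=O: 2 × 813 = 1626
    O-H: 4 × 453 = 1812
    Σ(formed) = 7410 kJ
  ΔH_A = 6874 − 7410 = −536 kJ
Reaction B:
  Bonds broken (reactants):
    N-H: 12 × 399 = 4788
    O=O: 3 × 484 = 1452
    Σ(broken) = 6240 kJ
  Bonds formed (products):
    N≡N: 2 × 928 = 1856
    O-H: 12 × 453 = 5436
    Σ(formed) = 7292 kJ
  ΔH_B = 6240 − 7292 = −1052 kJ
ΔH_A − ΔH_B = +516 kJ, so reaction B has the more negative ΔH; |ΔH_A − ΔH_B| = 516 kJ.

Reaction B, by 516 kJ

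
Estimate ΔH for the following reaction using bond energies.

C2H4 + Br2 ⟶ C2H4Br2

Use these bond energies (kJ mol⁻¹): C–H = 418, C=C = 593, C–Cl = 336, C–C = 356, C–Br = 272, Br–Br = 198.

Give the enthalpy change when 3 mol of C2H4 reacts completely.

Bonds broken (reactants):
  Br–Br: 1 × 198 = 198
  C–H: 4 × 418 = 1672
  C=C: 1 × 593 = 593
  Σ(broken) = 2463 kJ
Bonds formed (products):
  C–Br: 2 × 272 = 544
  C–C: 1 × 356 = 356
  C–H: 4 × 418 = 1672
  Σ(formed) = 2572 kJ
ΔH = Σ(broken) − Σ(formed) = 2463 − 2572 = −109 kJ
For 3× the reaction as written: 3 × (−109) = −327 kJ

ΔH = −327 kJ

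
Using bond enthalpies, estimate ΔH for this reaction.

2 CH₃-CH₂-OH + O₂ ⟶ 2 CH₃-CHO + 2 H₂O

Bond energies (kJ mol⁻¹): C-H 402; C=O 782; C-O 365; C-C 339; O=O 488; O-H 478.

ΔH ≈ −498 kJ

Bonds broken (reactants):
  C-C: 2 × 339 = 678
  C-H: 10 × 402 = 4020
  C-O: 2 × 365 = 730
  O-H: 2 × 478 = 956
  O=O: 1 × 488 = 488
  Σ(broken) = 6872 kJ
Bonds formed (products):
  C-C: 2 × 339 = 678
  C-H: 8 × 402 = 3216
  C=O: 2 × 782 = 1564
  O-H: 4 × 478 = 1912
  Σ(formed) = 7370 kJ
ΔH = Σ(broken) − Σ(formed) = 6872 − 7370 = −498 kJ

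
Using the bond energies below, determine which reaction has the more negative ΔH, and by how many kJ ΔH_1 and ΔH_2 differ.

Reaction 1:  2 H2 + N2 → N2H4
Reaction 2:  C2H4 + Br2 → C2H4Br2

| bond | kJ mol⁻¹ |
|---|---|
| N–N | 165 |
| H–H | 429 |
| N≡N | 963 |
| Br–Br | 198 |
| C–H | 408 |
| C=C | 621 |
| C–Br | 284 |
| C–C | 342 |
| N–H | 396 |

Reaction 1:
  Bonds broken (reactants):
    H–H: 2 × 429 = 858
    N≡N: 1 × 963 = 963
    Σ(broken) = 1821 kJ
  Bonds formed (products):
    N–H: 4 × 396 = 1584
    N–N: 1 × 165 = 165
    Σ(formed) = 1749 kJ
  ΔH_1 = 1821 − 1749 = +72 kJ
Reaction 2:
  Bonds broken (reactants):
    Br–Br: 1 × 198 = 198
    C–H: 4 × 408 = 1632
    C=C: 1 × 621 = 621
    Σ(broken) = 2451 kJ
  Bonds formed (products):
    C–Br: 2 × 284 = 568
    C–C: 1 × 342 = 342
    C–H: 4 × 408 = 1632
    Σ(formed) = 2542 kJ
  ΔH_2 = 2451 − 2542 = −91 kJ
ΔH_1 − ΔH_2 = +163 kJ, so reaction 2 has the more negative ΔH; |ΔH_1 − ΔH_2| = 163 kJ.

Reaction 2, by 163 kJ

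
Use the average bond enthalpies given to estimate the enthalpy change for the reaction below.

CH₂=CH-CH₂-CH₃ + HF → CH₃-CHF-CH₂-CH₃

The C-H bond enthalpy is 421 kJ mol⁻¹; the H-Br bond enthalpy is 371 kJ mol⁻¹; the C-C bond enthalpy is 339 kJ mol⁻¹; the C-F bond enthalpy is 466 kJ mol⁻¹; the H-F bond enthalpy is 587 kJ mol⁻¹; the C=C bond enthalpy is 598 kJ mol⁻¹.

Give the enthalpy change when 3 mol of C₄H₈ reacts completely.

ΔH = −123 kJ

Bonds broken (reactants):
  C-C: 2 × 339 = 678
  C-H: 8 × 421 = 3368
  C=C: 1 × 598 = 598
  H-F: 1 × 587 = 587
  Σ(broken) = 5231 kJ
Bonds formed (products):
  C-C: 3 × 339 = 1017
  C-F: 1 × 466 = 466
  C-H: 9 × 421 = 3789
  Σ(formed) = 5272 kJ
ΔH = Σ(broken) − Σ(formed) = 5231 − 5272 = −41 kJ
For 3× the reaction as written: 3 × (−41) = −123 kJ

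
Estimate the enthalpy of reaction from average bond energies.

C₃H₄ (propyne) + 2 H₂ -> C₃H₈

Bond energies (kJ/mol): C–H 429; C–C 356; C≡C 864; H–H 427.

Bonds broken (reactants):
  C≡C: 1 × 864 = 864
  C–C: 1 × 356 = 356
  C–H: 4 × 429 = 1716
  H–H: 2 × 427 = 854
  Σ(broken) = 3790 kJ
Bonds formed (products):
  C–C: 2 × 356 = 712
  C–H: 8 × 429 = 3432
  Σ(formed) = 4144 kJ
ΔH = Σ(broken) − Σ(formed) = 3790 − 4144 = −354 kJ

ΔH ≈ −354 kJ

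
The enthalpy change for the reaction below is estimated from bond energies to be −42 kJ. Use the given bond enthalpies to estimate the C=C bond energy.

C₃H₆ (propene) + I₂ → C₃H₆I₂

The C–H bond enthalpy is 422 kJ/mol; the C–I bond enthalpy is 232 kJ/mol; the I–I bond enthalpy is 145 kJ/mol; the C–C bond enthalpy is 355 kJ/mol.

Let D be the C=C bond energy.
Σ(broken) = 1×355 + 6×422 + 1×D + 1×145 = 3032 + D
Σ(formed) = 2×355 + 6×422 + 2×232 = 3706
ΔH = Σ(broken) − Σ(formed) = (3032 + D) − (3706) = −674 + D
Setting this equal to −42 kJ gives D = 632 kJ/mol.

D(C=C) ≈ 632 kJ/mol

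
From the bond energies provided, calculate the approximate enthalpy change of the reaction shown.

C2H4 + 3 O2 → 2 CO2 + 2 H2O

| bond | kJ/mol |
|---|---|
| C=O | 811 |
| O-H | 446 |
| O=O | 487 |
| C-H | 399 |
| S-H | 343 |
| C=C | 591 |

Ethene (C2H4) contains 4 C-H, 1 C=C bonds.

Bonds broken (reactants):
  C-H: 4 × 399 = 1596
  C=C: 1 × 591 = 591
  O=O: 3 × 487 = 1461
  Σ(broken) = 3648 kJ
Bonds formed (products):
  C=O: 4 × 811 = 3244
  O-H: 4 × 446 = 1784
  Σ(formed) = 5028 kJ
ΔH = Σ(broken) − Σ(formed) = 3648 − 5028 = −1380 kJ

ΔH ≈ −1380 kJ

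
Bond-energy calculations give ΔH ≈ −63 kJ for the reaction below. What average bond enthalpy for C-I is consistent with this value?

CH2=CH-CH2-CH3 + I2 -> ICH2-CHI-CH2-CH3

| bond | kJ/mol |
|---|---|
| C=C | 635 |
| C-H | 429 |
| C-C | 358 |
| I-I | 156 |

Let D be the C-I bond energy.
Σ(broken) = 2×358 + 8×429 + 1×635 + 1×156 = 4939
Σ(formed) = 3×358 + 8×429 + 2×D = 4506 + 2D
ΔH = Σ(broken) − Σ(formed) = (4939) − (4506 + 2D) = +433 − 2D
Setting this equal to −63 kJ gives 2D = 496, so D = 248 kJ/mol.

D(C-I) ≈ 248 kJ/mol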